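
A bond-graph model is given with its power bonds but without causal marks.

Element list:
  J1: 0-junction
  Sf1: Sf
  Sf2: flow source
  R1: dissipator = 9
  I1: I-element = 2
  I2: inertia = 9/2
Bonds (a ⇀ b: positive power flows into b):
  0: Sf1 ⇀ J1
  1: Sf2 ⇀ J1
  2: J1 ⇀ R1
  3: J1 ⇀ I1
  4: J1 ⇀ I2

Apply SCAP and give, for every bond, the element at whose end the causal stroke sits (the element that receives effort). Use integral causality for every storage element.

β0 →Sf1  (Sf1 (Sf) sets flow on bond)
β1 →Sf2  (Sf2 fixes flow; stroke at Sf2)
β3 →I1  (I1 outputs flow p/I1)
β4 →I2  (prefer integral on I2)
β2 →J1  (only one effort-in slot at J1)

bond 0 stroke→Sf1
bond 1 stroke→Sf2
bond 2 stroke→J1
bond 3 stroke→I1
bond 4 stroke→I2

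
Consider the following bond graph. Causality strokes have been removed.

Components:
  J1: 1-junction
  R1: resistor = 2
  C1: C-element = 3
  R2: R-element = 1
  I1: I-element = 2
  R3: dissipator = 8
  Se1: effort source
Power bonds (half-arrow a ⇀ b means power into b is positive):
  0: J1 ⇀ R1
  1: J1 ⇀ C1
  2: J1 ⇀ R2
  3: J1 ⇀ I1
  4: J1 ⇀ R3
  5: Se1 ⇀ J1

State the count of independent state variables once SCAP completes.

2  (C1, I1 all integral)

b5 |J1  (source Se1 imposes e)
b1 |J1  (prefer integral on C1)
b3 |I1  (prefer integral on I1)
b0 |J1  (J1: bond 3 brought flow, rest push out)
b2 |J1  (1-jn J1 has f-setter on 3)
b4 |J1  (1-jn J1 has f-setter on 3)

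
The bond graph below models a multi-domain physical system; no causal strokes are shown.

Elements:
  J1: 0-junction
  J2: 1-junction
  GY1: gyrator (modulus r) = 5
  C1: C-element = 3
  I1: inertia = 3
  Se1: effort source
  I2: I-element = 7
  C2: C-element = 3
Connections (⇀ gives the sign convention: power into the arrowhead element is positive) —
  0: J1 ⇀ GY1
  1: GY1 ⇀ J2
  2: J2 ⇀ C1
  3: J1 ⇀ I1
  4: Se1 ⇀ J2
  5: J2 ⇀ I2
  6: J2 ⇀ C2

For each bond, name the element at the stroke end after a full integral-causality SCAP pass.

b0 stroke→J1
b1 stroke→J2
b2 stroke→J2
b3 stroke→I1
b4 stroke→J2
b5 stroke→I2
b6 stroke→J2

#4 |J2  (Se1 (Se) sets effort on bond)
#2 |J2  (C1 outputs effort q/C1)
#3 |I1  (I1 outputs flow p/I1)
#0 |J1  (J1: last free bond brings effort in)
#1 |J2  (GY1: gyrator matches bond 0)
#5 |I2  (I2 outputs flow p/I2)
#6 |J2  (J2: bond 5 brought flow, rest push out)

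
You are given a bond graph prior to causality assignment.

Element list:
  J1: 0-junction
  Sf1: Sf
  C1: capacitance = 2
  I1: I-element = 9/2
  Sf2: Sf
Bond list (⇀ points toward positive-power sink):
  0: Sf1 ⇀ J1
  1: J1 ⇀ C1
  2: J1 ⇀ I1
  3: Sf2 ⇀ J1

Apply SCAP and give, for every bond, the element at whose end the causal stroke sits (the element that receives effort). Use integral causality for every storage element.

#0 |Sf1
#1 |J1
#2 |I1
#3 |Sf2

β0 |Sf1  (source Sf1 imposes f)
β3 |Sf2  (Sf2 (Sf) sets flow on bond)
β1 |J1  (C1 integral (e out))
β2 |I1  (J1 effort already set via bond 1)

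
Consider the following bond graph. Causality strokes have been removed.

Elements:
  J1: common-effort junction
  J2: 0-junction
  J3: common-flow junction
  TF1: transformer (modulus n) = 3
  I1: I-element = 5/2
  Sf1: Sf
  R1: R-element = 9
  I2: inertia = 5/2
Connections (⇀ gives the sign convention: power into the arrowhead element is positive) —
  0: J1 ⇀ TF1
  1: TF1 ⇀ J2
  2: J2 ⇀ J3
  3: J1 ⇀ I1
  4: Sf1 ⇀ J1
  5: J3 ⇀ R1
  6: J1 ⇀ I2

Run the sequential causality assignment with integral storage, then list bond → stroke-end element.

b4 stroke→Sf1  (source Sf1 imposes f)
b3 stroke→I1  (I1 integral (f out))
b6 stroke→I2  (I2 integral (f out))
b0 stroke→J1  (J1: last free bond brings effort in)
b1 stroke→TF1  (TF TF1: opposite of bond 0)
b2 stroke→J2  (only one effort-in slot at J2)
b5 stroke→J3  (1-jn J3 has f-setter on 2)

b0 stroke→J1
b1 stroke→TF1
b2 stroke→J2
b3 stroke→I1
b4 stroke→Sf1
b5 stroke→J3
b6 stroke→I2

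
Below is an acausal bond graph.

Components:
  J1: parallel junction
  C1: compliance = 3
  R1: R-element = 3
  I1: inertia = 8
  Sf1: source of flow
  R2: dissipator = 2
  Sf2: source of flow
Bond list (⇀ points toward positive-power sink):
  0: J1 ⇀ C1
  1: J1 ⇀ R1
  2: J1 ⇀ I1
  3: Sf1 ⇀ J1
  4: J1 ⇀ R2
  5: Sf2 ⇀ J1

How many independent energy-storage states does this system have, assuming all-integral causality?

2  (C1, I1 all integral)

bond 3 stroke→Sf1  (Sf1 (Sf) sets flow on bond)
bond 5 stroke→Sf2  (Sf2: flow source, stroke at near end)
bond 0 stroke→J1  (prefer integral on C1)
bond 1 stroke→R1  (0-jn J1 has e-setter on 0)
bond 2 stroke→I1  (J1: bond 0 brought effort, rest push out)
bond 4 stroke→R2  (J1 effort already set via bond 0)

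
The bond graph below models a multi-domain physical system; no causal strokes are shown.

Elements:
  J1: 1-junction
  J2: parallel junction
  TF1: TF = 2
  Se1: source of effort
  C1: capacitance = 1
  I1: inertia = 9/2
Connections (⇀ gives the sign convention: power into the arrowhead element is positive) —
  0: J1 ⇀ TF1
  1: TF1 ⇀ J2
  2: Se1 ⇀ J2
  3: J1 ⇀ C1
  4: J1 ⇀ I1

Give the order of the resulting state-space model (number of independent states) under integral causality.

b2 stroke at J2  (source Se1 imposes e)
b1 stroke at TF1  (J2 effort already set via bond 2)
b0 stroke at J1  (TF1: transformer flips bond 1)
b3 stroke at J1  (C1 integral (e out))
b4 stroke at I1  (closing 1-jn rule on J1)

2  (C1, I1 all integral)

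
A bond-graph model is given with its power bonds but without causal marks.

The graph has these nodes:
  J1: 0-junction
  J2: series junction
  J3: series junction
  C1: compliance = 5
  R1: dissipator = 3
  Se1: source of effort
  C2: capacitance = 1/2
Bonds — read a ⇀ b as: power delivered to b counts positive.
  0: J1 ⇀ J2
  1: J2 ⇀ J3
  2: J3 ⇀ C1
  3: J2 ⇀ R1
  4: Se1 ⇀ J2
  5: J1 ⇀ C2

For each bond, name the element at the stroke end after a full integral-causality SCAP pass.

β0 |J2
β1 |J2
β2 |J3
β3 |R1
β4 |J2
β5 |J1

b4 →J2  (Se1 fixes effort; stroke away)
b2 →J3  (C1 outputs effort q/C1)
b1 →J2  (J3: last free bond brings flow in)
b5 →J1  (prefer integral on C2)
b0 →J2  (0-jn J1 has e-setter on 5)
b3 →R1  (J2 needs exactly one f-in)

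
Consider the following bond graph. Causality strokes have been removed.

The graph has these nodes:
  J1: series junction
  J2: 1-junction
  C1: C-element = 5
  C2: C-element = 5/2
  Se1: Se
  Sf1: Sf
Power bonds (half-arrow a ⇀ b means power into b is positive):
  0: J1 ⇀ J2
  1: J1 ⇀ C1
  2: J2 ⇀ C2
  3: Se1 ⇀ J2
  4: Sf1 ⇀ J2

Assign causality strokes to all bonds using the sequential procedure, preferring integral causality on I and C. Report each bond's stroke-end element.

#3 |J2  (Se1: effort source, stroke at far end)
#4 |Sf1  (Sf1: flow source, stroke at near end)
#0 |J2  (1-jn J2 has f-setter on 4)
#2 |J2  (common-f at J2 fixed by 4)
#1 |J1  (J1: bond 0 brought flow, rest push out)

b0 stroke→J2
b1 stroke→J1
b2 stroke→J2
b3 stroke→J2
b4 stroke→Sf1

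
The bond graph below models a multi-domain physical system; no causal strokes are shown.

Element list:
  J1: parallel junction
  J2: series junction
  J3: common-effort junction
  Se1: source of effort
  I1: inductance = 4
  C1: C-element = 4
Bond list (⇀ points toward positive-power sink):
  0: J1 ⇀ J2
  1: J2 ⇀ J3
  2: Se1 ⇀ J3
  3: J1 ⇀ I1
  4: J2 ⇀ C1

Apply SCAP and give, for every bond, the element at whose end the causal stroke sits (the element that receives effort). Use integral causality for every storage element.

β0 stroke→J1
β1 stroke→J2
β2 stroke→J3
β3 stroke→I1
β4 stroke→J2

#2 |J3  (Se1 (Se) sets effort on bond)
#1 |J2  (J3: bond 2 brought effort, rest push out)
#3 |I1  (I1 outputs flow p/I1)
#0 |J1  (J1 needs exactly one e-in)
#4 |J2  (1-jn J2 has f-setter on 0)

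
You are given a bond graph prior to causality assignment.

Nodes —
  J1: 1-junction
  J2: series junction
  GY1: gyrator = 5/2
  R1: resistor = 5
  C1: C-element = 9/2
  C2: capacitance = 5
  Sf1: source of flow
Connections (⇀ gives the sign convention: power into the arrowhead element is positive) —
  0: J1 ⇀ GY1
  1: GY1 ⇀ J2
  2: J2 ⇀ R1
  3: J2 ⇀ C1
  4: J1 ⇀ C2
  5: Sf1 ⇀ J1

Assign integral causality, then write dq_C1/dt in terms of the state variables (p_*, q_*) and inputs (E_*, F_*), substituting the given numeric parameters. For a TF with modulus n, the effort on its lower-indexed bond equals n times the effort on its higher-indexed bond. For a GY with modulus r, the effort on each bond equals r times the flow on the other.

dq_C1/dt = F_Sf1/2 - 2*q_C1/45

b5 stroke→Sf1  (Sf1: flow source, stroke at near end)
b0 stroke→J1  (1-jn J1 has f-setter on 5)
b4 stroke→J1  (J1 flow already set via bond 5)
b1 stroke→J2  (through GY1, causality inverts; strokes same side of GY1)
b3 stroke→J2  (C1: C, integral causality)
b2 stroke→R1  (J2: last free bond brings flow in)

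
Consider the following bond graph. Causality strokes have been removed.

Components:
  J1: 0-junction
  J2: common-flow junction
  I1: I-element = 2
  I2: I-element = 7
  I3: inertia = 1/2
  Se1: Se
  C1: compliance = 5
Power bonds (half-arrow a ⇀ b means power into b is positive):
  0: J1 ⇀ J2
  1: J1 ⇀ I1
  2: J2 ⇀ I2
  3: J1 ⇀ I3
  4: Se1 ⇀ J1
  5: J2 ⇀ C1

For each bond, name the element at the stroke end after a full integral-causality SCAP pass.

b4 stroke→J1  (Se1 (Se) sets effort on bond)
b0 stroke→J2  (J1 effort already set via bond 4)
b1 stroke→I1  (common-e at J1 fixed by 4)
b3 stroke→I3  (common-e at J1 fixed by 4)
b2 stroke→I2  (I2 integral (f out))
b5 stroke→J2  (1-jn J2 has f-setter on 2)

β0 →J2
β1 →I1
β2 →I2
β3 →I3
β4 →J1
β5 →J2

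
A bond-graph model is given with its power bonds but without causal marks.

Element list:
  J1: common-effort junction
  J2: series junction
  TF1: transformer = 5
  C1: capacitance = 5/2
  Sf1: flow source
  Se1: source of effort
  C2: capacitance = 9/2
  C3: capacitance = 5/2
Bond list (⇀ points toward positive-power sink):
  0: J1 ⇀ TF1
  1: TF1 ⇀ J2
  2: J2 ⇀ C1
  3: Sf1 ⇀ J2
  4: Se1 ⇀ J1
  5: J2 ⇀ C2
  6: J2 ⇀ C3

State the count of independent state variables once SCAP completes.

#3 stroke→Sf1  (Sf1 (Sf) sets flow on bond)
#4 stroke→J1  (Se1 (Se) sets effort on bond)
#0 stroke→TF1  (J1: bond 4 brought effort, rest push out)
#1 stroke→J2  (1-jn J2 has f-setter on 3)
#2 stroke→J2  (J2: bond 3 brought flow, rest push out)
#5 stroke→J2  (J2: bond 3 brought flow, rest push out)
#6 stroke→J2  (J2: bond 3 brought flow, rest push out)

3  (C1, C2, C3 all integral)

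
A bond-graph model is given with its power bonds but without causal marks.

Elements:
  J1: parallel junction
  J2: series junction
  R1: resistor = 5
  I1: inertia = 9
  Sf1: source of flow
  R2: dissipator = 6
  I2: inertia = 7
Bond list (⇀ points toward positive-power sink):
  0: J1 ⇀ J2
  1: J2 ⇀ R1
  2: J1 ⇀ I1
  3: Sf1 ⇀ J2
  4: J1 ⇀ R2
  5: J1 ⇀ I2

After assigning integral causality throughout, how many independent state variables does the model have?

b3 |Sf1  (Sf1: flow source, stroke at near end)
b0 |J2  (J2: bond 3 brought flow, rest push out)
b1 |J2  (1-jn J2 has f-setter on 3)
b2 |I1  (I1: I, integral causality)
b5 |I2  (prefer integral on I2)
b4 |J1  (closing 0-jn rule on J1)

2  (I1, I2 all integral)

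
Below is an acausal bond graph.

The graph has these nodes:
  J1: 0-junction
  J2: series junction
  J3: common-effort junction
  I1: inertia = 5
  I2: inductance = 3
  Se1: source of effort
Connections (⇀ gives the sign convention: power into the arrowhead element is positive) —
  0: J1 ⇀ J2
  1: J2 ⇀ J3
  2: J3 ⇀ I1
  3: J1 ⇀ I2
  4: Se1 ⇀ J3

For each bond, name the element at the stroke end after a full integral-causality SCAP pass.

bond 4 |J3  (Se1: effort source, stroke at far end)
bond 1 |J2  (common-e at J3 fixed by 4)
bond 2 |I1  (0-jn J3 has e-setter on 4)
bond 0 |J1  (J2: last free bond brings flow in)
bond 3 |I2  (J1: bond 0 brought effort, rest push out)

#0 stroke→J1
#1 stroke→J2
#2 stroke→I1
#3 stroke→I2
#4 stroke→J3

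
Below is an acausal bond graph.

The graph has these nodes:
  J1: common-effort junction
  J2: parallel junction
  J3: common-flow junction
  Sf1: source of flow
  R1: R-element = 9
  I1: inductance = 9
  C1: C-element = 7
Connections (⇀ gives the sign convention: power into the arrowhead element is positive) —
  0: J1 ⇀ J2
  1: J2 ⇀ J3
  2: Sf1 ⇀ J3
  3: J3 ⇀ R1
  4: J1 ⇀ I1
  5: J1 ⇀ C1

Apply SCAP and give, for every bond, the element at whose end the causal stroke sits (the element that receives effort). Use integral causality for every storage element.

b2 stroke→Sf1  (Sf1 fixes flow; stroke at Sf1)
b1 stroke→J3  (common-f at J3 fixed by 2)
b3 stroke→J3  (J3 flow already set via bond 2)
b0 stroke→J2  (J2: last free bond brings effort in)
b4 stroke→I1  (I1 outputs flow p/I1)
b5 stroke→J1  (only one effort-in slot at J1)

β0 stroke→J2
β1 stroke→J3
β2 stroke→Sf1
β3 stroke→J3
β4 stroke→I1
β5 stroke→J1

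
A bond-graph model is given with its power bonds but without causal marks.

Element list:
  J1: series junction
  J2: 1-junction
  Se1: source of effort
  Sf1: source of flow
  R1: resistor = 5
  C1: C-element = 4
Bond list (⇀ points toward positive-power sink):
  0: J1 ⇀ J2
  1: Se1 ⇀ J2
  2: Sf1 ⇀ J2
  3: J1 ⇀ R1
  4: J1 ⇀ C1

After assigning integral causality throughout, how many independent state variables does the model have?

1  (C1 all integral)

#1 stroke→J2  (Se1: effort source, stroke at far end)
#2 stroke→Sf1  (Sf1 fixes flow; stroke at Sf1)
#0 stroke→J2  (J2 flow already set via bond 2)
#3 stroke→J1  (1-jn J1 has f-setter on 0)
#4 stroke→J1  (J1 flow already set via bond 0)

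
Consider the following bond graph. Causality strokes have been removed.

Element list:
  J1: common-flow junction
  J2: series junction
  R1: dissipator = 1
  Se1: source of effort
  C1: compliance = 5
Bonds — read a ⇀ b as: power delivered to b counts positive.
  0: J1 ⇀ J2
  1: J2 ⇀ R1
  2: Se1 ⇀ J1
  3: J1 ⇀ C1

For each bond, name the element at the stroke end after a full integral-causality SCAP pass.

β2 |J1  (source Se1 imposes e)
β3 |J1  (C1: C, integral causality)
β0 |J2  (J1: last free bond brings flow in)
β1 |R1  (closing 1-jn rule on J2)

b0 stroke at J2
b1 stroke at R1
b2 stroke at J1
b3 stroke at J1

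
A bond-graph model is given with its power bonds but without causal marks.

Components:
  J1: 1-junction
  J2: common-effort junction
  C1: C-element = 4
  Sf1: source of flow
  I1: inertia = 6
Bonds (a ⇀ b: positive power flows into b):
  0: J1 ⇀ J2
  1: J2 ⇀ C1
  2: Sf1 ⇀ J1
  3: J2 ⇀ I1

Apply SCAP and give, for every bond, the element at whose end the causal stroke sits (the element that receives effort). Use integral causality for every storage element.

bond 0 stroke→J1
bond 1 stroke→J2
bond 2 stroke→Sf1
bond 3 stroke→I1

b2 →Sf1  (Sf1 fixes flow; stroke at Sf1)
b0 →J1  (J1: bond 2 brought flow, rest push out)
b1 →J2  (C1 outputs effort q/C1)
b3 →I1  (0-jn J2 has e-setter on 1)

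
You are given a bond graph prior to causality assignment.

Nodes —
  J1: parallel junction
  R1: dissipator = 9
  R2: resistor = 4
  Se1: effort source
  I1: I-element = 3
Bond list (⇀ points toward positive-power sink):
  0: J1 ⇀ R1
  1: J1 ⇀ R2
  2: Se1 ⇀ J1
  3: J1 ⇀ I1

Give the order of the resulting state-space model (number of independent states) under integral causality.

bond 2 →J1  (Se1 fixes effort; stroke away)
bond 0 →R1  (0-jn J1 has e-setter on 2)
bond 1 →R2  (J1 effort already set via bond 2)
bond 3 →I1  (common-e at J1 fixed by 2)

1  (I1 all integral)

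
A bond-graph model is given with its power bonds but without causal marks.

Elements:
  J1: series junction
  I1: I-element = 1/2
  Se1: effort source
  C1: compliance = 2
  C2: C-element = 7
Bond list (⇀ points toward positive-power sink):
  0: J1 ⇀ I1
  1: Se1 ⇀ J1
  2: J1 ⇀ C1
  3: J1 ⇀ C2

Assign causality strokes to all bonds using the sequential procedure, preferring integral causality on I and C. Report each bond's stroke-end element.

bond 1 stroke→J1  (Se1 (Se) sets effort on bond)
bond 0 stroke→I1  (I1: I, integral causality)
bond 2 stroke→J1  (J1: bond 0 brought flow, rest push out)
bond 3 stroke→J1  (J1 flow already set via bond 0)

bond 0 stroke at I1
bond 1 stroke at J1
bond 2 stroke at J1
bond 3 stroke at J1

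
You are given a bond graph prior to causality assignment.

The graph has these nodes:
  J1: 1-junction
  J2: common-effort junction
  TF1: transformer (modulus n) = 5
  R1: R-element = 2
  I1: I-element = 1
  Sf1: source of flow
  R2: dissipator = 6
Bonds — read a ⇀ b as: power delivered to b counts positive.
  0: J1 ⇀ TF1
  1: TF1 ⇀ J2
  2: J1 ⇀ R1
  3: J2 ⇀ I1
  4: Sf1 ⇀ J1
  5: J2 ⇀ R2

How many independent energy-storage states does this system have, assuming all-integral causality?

1  (I1 all integral)

bond 4 stroke→Sf1  (Sf1: flow source, stroke at near end)
bond 0 stroke→J1  (J1 flow already set via bond 4)
bond 2 stroke→J1  (common-f at J1 fixed by 4)
bond 1 stroke→TF1  (through TF1, causality passes straight; one stroke at TF1)
bond 3 stroke→I1  (I1 integral (f out))
bond 5 stroke→J2  (J2: last free bond brings effort in)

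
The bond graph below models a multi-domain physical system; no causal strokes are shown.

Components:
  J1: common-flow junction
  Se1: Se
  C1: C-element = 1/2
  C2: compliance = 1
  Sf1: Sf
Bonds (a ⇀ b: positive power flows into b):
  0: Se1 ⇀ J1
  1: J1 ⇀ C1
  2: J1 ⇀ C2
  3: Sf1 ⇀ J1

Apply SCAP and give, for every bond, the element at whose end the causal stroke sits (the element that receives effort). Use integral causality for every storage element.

bond 0 |J1
bond 1 |J1
bond 2 |J1
bond 3 |Sf1

#0 stroke→J1  (Se1 (Se) sets effort on bond)
#3 stroke→Sf1  (source Sf1 imposes f)
#1 stroke→J1  (common-f at J1 fixed by 3)
#2 stroke→J1  (1-jn J1 has f-setter on 3)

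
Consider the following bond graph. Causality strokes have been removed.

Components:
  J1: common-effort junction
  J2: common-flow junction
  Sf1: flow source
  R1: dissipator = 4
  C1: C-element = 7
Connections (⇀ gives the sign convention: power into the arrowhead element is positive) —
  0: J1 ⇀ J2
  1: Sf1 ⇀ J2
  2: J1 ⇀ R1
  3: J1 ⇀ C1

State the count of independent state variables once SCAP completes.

1  (C1 all integral)

bond 1 stroke at Sf1  (Sf1: flow source, stroke at near end)
bond 0 stroke at J2  (J2 flow already set via bond 1)
bond 3 stroke at J1  (C1 outputs effort q/C1)
bond 2 stroke at R1  (common-e at J1 fixed by 3)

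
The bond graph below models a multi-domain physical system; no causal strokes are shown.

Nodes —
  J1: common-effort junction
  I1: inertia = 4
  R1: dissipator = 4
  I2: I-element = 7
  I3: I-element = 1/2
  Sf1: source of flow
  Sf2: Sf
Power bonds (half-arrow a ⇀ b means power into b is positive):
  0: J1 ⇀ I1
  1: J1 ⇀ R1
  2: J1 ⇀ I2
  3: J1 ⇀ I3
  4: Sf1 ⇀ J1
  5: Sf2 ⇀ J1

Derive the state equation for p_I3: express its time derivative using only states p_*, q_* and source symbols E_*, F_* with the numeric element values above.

dp_I3/dt = 4*F_Sf1 + 4*F_Sf2 - p_I1 - 4*p_I2/7 - 8*p_I3

b4 stroke→Sf1  (Sf1 (Sf) sets flow on bond)
b5 stroke→Sf2  (Sf2 (Sf) sets flow on bond)
b0 stroke→I1  (prefer integral on I1)
b2 stroke→I2  (I2 outputs flow p/I2)
b3 stroke→I3  (I3 integral (f out))
b1 stroke→J1  (J1: last free bond brings effort in)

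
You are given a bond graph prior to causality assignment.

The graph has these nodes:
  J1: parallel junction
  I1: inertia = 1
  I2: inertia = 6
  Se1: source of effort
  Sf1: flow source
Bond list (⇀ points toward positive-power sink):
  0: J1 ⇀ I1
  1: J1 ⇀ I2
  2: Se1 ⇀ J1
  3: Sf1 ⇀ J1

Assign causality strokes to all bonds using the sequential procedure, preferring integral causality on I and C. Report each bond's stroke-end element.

bond 0 |I1
bond 1 |I2
bond 2 |J1
bond 3 |Sf1

#2 stroke at J1  (Se1 fixes effort; stroke away)
#3 stroke at Sf1  (Sf1 (Sf) sets flow on bond)
#0 stroke at I1  (J1 effort already set via bond 2)
#1 stroke at I2  (0-jn J1 has e-setter on 2)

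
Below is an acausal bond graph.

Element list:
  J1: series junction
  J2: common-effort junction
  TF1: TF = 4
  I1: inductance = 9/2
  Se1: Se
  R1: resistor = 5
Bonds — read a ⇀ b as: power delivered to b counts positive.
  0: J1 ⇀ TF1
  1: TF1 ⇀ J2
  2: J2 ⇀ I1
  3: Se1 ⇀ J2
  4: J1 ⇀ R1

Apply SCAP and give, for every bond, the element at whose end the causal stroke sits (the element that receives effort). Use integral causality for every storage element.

b0 stroke→J1
b1 stroke→TF1
b2 stroke→I1
b3 stroke→J2
b4 stroke→R1

#3 stroke at J2  (source Se1 imposes e)
#1 stroke at TF1  (0-jn J2 has e-setter on 3)
#2 stroke at I1  (J2: bond 3 brought effort, rest push out)
#0 stroke at J1  (TF TF1: opposite of bond 1)
#4 stroke at R1  (only one flow-in slot at J1)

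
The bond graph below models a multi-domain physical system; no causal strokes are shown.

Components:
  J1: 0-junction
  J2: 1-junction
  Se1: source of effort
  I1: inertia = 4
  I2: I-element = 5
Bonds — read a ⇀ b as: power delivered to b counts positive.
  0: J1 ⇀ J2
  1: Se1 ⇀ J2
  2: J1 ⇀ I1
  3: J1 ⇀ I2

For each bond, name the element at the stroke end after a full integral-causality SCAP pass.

β0 |J1
β1 |J2
β2 |I1
β3 |I2

b1 stroke→J2  (source Se1 imposes e)
b0 stroke→J1  (only one flow-in slot at J2)
b2 stroke→I1  (common-e at J1 fixed by 0)
b3 stroke→I2  (common-e at J1 fixed by 0)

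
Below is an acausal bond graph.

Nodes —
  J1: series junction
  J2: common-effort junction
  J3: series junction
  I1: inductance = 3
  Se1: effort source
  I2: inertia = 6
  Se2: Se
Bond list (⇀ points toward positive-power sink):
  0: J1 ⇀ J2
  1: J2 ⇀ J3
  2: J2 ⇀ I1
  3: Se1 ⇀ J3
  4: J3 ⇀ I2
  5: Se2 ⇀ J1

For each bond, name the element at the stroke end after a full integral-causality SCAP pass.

β0 →J2
β1 →J3
β2 →I1
β3 →J3
β4 →I2
β5 →J1

β3 stroke→J3  (Se1 fixes effort; stroke away)
β5 stroke→J1  (Se2 fixes effort; stroke away)
β0 stroke→J2  (closing 1-jn rule on J1)
β1 stroke→J3  (J2 effort already set via bond 0)
β2 stroke→I1  (J2 effort already set via bond 0)
β4 stroke→I2  (closing 1-jn rule on J3)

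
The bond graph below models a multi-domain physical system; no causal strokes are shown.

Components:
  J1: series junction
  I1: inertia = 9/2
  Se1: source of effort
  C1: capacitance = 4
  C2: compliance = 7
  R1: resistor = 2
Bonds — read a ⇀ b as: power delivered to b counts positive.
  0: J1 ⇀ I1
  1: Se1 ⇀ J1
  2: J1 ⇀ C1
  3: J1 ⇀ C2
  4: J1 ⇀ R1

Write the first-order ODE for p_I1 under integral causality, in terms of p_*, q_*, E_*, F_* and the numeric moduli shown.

b1 |J1  (Se1 fixes effort; stroke away)
b0 |I1  (I1 integral (f out))
b2 |J1  (J1: bond 0 brought flow, rest push out)
b3 |J1  (1-jn J1 has f-setter on 0)
b4 |J1  (J1: bond 0 brought flow, rest push out)

dp_I1/dt = E_Se1 - 4*p_I1/9 - q_C1/4 - q_C2/7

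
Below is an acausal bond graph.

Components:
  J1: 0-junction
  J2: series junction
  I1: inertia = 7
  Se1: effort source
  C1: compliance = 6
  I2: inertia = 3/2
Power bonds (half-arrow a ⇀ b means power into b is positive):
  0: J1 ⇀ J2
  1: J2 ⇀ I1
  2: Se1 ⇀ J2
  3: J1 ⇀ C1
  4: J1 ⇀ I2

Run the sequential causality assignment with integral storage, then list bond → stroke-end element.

β2 →J2  (source Se1 imposes e)
β1 →I1  (I1 outputs flow p/I1)
β0 →J2  (J2 flow already set via bond 1)
β3 →J1  (C1: C, integral causality)
β4 →I2  (common-e at J1 fixed by 3)

bond 0 stroke at J2
bond 1 stroke at I1
bond 2 stroke at J2
bond 3 stroke at J1
bond 4 stroke at I2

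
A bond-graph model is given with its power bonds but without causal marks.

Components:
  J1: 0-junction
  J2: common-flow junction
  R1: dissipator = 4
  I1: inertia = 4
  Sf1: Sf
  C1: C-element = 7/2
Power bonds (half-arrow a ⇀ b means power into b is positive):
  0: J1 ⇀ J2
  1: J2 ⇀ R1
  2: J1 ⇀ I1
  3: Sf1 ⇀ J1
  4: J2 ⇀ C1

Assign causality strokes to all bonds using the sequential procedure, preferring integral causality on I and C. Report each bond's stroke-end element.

β3 →Sf1  (source Sf1 imposes f)
β2 →I1  (I1 outputs flow p/I1)
β0 →J1  (only one effort-in slot at J1)
β1 →J2  (J2 flow already set via bond 0)
β4 →J2  (common-f at J2 fixed by 0)

bond 0 |J1
bond 1 |J2
bond 2 |I1
bond 3 |Sf1
bond 4 |J2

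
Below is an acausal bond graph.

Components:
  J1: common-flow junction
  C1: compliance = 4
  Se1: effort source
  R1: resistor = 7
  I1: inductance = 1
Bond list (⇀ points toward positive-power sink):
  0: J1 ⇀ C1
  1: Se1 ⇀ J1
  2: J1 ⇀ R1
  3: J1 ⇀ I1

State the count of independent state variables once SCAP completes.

2  (C1, I1 all integral)

β1 stroke at J1  (Se1: effort source, stroke at far end)
β0 stroke at J1  (C1 integral (e out))
β3 stroke at I1  (I1 integral (f out))
β2 stroke at J1  (1-jn J1 has f-setter on 3)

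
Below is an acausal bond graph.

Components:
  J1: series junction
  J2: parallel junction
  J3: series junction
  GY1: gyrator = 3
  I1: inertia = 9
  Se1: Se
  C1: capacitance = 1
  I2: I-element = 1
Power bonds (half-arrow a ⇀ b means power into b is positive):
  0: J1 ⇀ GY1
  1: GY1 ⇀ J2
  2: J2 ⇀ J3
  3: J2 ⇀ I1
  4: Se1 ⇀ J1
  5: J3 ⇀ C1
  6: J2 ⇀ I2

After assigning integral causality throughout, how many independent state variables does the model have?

3  (C1, I1, I2 all integral)

β4 stroke at J1  (Se1: effort source, stroke at far end)
β0 stroke at GY1  (only one flow-in slot at J1)
β1 stroke at GY1  (GY1: gyrator matches bond 0)
β3 stroke at I1  (I1 outputs flow p/I1)
β5 stroke at J3  (prefer integral on C1)
β2 stroke at J2  (J3: last free bond brings flow in)
β6 stroke at I2  (common-e at J2 fixed by 2)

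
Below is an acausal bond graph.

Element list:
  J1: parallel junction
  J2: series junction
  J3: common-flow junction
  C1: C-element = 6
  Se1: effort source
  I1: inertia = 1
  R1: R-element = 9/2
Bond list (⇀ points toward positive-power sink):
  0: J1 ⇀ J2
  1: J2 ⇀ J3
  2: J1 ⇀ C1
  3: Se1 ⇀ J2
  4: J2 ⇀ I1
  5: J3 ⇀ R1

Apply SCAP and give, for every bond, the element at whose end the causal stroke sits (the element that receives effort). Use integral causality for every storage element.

#0 stroke→J2
#1 stroke→J2
#2 stroke→J1
#3 stroke→J2
#4 stroke→I1
#5 stroke→J3

bond 3 stroke at J2  (Se1 fixes effort; stroke away)
bond 2 stroke at J1  (prefer integral on C1)
bond 0 stroke at J2  (J1 effort already set via bond 2)
bond 4 stroke at I1  (I1: I, integral causality)
bond 1 stroke at J2  (1-jn J2 has f-setter on 4)
bond 5 stroke at J3  (J3: bond 1 brought flow, rest push out)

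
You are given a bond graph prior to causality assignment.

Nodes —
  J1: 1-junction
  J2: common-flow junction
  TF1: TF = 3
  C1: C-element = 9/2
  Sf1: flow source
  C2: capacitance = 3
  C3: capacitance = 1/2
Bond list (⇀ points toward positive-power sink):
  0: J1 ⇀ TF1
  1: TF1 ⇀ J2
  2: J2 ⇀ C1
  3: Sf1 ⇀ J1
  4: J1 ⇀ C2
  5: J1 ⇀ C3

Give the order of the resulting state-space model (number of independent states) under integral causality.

β3 →Sf1  (Sf1: flow source, stroke at near end)
β0 →J1  (1-jn J1 has f-setter on 3)
β4 →J1  (1-jn J1 has f-setter on 3)
β5 →J1  (J1: bond 3 brought flow, rest push out)
β1 →TF1  (through TF1, causality passes straight; one stroke at TF1)
β2 →J2  (J2: bond 1 brought flow, rest push out)

3  (C1, C2, C3 all integral)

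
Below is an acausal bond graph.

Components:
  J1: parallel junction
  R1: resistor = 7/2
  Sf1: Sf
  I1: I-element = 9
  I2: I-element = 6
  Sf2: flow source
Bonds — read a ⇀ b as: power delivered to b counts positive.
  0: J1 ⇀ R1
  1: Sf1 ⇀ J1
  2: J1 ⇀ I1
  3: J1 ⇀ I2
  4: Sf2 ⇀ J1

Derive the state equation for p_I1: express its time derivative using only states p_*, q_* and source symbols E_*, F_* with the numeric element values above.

#1 |Sf1  (source Sf1 imposes f)
#4 |Sf2  (source Sf2 imposes f)
#2 |I1  (prefer integral on I1)
#3 |I2  (prefer integral on I2)
#0 |J1  (J1 needs exactly one e-in)

dp_I1/dt = 7*F_Sf1/2 + 7*F_Sf2/2 - 7*p_I1/18 - 7*p_I2/12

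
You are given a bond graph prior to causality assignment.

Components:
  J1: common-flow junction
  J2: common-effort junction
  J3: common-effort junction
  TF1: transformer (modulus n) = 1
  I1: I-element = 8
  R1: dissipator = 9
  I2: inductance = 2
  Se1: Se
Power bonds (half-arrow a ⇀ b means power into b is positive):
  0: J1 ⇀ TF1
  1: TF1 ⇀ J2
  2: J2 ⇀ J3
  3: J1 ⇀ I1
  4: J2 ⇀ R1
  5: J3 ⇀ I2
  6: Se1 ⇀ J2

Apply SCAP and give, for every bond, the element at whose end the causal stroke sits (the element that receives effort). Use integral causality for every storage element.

#6 →J2  (source Se1 imposes e)
#1 →TF1  (0-jn J2 has e-setter on 6)
#2 →J3  (common-e at J2 fixed by 6)
#4 →R1  (J2: bond 6 brought effort, rest push out)
#5 →I2  (common-e at J3 fixed by 2)
#0 →J1  (TF1 one-in-one-out from 1)
#3 →I1  (J1 needs exactly one f-in)

#0 stroke→J1
#1 stroke→TF1
#2 stroke→J3
#3 stroke→I1
#4 stroke→R1
#5 stroke→I2
#6 stroke→J2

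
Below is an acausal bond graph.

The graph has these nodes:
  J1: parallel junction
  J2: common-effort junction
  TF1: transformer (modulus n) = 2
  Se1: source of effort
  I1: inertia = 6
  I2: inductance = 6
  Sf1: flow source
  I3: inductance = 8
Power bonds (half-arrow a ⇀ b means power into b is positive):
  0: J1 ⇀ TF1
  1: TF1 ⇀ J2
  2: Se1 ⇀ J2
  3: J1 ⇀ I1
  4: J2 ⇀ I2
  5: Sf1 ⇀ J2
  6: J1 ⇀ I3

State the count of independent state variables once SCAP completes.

bond 2 stroke→J2  (Se1 fixes effort; stroke away)
bond 5 stroke→Sf1  (Sf1 (Sf) sets flow on bond)
bond 1 stroke→TF1  (0-jn J2 has e-setter on 2)
bond 4 stroke→I2  (J2 effort already set via bond 2)
bond 0 stroke→J1  (TF1: transformer flips bond 1)
bond 3 stroke→I1  (common-e at J1 fixed by 0)
bond 6 stroke→I3  (common-e at J1 fixed by 0)

3  (I1, I2, I3 all integral)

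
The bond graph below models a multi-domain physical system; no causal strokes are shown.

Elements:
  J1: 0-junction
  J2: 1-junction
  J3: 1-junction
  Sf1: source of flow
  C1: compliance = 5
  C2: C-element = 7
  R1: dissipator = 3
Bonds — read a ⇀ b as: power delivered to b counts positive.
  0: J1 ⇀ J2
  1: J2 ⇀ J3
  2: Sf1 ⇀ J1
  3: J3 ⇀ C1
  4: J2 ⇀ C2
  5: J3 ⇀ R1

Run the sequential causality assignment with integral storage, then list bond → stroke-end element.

b0 stroke at J1
b1 stroke at J2
b2 stroke at Sf1
b3 stroke at J3
b4 stroke at J2
b5 stroke at J3

#2 →Sf1  (Sf1 fixes flow; stroke at Sf1)
#0 →J1  (J1 needs exactly one e-in)
#1 →J2  (J2 flow already set via bond 0)
#4 →J2  (J2 flow already set via bond 0)
#3 →J3  (J3: bond 1 brought flow, rest push out)
#5 →J3  (J3 flow already set via bond 1)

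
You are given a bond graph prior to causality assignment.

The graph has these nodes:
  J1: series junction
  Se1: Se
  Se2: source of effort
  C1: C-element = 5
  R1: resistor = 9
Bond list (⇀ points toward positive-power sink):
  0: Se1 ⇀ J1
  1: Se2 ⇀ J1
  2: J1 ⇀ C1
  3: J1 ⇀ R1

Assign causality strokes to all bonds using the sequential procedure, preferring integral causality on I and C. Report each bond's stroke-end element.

β0 |J1  (Se1 (Se) sets effort on bond)
β1 |J1  (Se2 fixes effort; stroke away)
β2 |J1  (C1: C, integral causality)
β3 |R1  (J1: last free bond brings flow in)

b0 stroke at J1
b1 stroke at J1
b2 stroke at J1
b3 stroke at R1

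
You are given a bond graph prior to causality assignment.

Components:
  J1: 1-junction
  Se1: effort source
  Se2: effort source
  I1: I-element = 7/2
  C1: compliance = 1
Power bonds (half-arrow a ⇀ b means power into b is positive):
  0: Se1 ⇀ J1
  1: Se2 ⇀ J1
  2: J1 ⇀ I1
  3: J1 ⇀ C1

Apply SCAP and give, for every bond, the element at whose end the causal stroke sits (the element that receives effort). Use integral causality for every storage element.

#0 →J1
#1 →J1
#2 →I1
#3 →J1

b0 stroke→J1  (Se1 (Se) sets effort on bond)
b1 stroke→J1  (Se2: effort source, stroke at far end)
b2 stroke→I1  (I1 integral (f out))
b3 stroke→J1  (1-jn J1 has f-setter on 2)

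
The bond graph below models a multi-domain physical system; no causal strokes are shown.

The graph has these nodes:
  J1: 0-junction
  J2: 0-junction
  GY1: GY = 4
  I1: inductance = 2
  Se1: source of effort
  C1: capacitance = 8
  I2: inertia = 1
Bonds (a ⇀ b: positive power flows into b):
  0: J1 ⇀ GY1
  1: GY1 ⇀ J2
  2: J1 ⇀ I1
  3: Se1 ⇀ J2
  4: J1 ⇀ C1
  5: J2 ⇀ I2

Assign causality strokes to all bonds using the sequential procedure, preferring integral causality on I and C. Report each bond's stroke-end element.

bond 0 stroke at GY1
bond 1 stroke at GY1
bond 2 stroke at I1
bond 3 stroke at J2
bond 4 stroke at J1
bond 5 stroke at I2

#3 |J2  (Se1 (Se) sets effort on bond)
#1 |GY1  (J2: bond 3 brought effort, rest push out)
#5 |I2  (common-e at J2 fixed by 3)
#0 |GY1  (GY GY1: same side as bond 1)
#2 |I1  (I1: I, integral causality)
#4 |J1  (closing 0-jn rule on J1)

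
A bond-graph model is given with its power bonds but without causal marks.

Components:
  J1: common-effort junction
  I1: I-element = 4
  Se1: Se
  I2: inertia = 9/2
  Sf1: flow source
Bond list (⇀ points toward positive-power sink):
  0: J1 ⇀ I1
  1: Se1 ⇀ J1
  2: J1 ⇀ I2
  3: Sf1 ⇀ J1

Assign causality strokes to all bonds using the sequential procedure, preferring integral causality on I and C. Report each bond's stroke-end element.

bond 0 stroke→I1
bond 1 stroke→J1
bond 2 stroke→I2
bond 3 stroke→Sf1

β1 |J1  (Se1 (Se) sets effort on bond)
β3 |Sf1  (Sf1 (Sf) sets flow on bond)
β0 |I1  (0-jn J1 has e-setter on 1)
β2 |I2  (0-jn J1 has e-setter on 1)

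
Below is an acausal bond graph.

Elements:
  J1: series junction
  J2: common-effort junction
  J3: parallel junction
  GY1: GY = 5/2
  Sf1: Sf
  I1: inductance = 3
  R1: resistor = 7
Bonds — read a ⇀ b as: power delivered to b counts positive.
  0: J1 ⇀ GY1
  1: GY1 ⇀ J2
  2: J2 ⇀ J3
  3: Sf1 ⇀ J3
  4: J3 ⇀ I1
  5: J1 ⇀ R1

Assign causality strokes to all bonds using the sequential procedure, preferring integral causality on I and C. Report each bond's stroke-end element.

#0 stroke at J1
#1 stroke at J2
#2 stroke at J3
#3 stroke at Sf1
#4 stroke at I1
#5 stroke at R1

#3 stroke at Sf1  (Sf1: flow source, stroke at near end)
#4 stroke at I1  (I1 integral (f out))
#2 stroke at J3  (J3 needs exactly one e-in)
#1 stroke at J2  (only one effort-in slot at J2)
#0 stroke at J1  (through GY1, causality inverts; strokes same side of GY1)
#5 stroke at R1  (J1: last free bond brings flow in)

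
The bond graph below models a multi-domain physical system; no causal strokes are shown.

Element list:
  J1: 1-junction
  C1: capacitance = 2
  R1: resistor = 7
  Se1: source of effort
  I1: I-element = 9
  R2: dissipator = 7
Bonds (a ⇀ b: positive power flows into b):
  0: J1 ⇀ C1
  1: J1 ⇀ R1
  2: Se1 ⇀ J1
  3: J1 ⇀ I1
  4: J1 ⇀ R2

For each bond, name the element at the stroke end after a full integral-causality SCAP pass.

b0 |J1
b1 |J1
b2 |J1
b3 |I1
b4 |J1

β2 stroke→J1  (Se1 (Se) sets effort on bond)
β0 stroke→J1  (C1 integral (e out))
β3 stroke→I1  (I1 outputs flow p/I1)
β1 stroke→J1  (J1 flow already set via bond 3)
β4 stroke→J1  (1-jn J1 has f-setter on 3)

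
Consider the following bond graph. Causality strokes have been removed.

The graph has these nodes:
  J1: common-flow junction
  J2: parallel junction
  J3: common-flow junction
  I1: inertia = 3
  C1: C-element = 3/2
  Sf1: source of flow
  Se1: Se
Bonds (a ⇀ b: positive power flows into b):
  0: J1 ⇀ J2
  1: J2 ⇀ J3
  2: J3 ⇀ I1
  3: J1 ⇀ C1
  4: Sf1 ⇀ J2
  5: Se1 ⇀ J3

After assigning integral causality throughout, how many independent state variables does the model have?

β4 →Sf1  (source Sf1 imposes f)
β5 →J3  (Se1: effort source, stroke at far end)
β2 →I1  (prefer integral on I1)
β1 →J3  (common-f at J3 fixed by 2)
β0 →J2  (only one effort-in slot at J2)
β3 →J1  (J1: bond 0 brought flow, rest push out)

2  (C1, I1 all integral)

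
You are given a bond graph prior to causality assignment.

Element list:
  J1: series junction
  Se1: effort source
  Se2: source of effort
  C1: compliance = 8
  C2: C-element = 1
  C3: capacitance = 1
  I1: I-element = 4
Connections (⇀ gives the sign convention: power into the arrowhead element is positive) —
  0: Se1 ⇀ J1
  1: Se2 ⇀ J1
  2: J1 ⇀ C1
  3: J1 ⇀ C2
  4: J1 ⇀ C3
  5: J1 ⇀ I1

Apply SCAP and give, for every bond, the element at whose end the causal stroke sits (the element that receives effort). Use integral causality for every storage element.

β0 stroke→J1
β1 stroke→J1
β2 stroke→J1
β3 stroke→J1
β4 stroke→J1
β5 stroke→I1

#0 →J1  (Se1 fixes effort; stroke away)
#1 →J1  (Se2: effort source, stroke at far end)
#2 →J1  (prefer integral on C1)
#3 →J1  (C2 outputs effort q/C2)
#4 →J1  (prefer integral on C3)
#5 →I1  (only one flow-in slot at J1)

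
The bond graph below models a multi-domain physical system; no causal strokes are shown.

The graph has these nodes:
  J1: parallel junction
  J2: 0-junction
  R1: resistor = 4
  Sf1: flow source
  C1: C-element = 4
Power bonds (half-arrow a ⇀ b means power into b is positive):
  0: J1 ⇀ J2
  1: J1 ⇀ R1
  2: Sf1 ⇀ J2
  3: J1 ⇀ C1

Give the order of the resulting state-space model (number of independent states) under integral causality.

#2 stroke at Sf1  (Sf1 (Sf) sets flow on bond)
#0 stroke at J2  (only one effort-in slot at J2)
#3 stroke at J1  (C1: C, integral causality)
#1 stroke at R1  (0-jn J1 has e-setter on 3)

1  (C1 all integral)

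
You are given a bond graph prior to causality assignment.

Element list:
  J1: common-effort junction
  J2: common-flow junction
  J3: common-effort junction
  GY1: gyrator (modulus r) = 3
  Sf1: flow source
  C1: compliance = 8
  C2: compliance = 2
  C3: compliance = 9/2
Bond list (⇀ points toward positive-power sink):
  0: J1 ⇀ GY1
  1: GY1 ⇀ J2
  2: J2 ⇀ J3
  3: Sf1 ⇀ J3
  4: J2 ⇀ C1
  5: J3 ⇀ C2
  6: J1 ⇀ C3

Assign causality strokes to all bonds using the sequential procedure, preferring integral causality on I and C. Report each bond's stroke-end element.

b0 →GY1
b1 →GY1
b2 →J2
b3 →Sf1
b4 →J2
b5 →J3
b6 →J1

bond 3 stroke at Sf1  (source Sf1 imposes f)
bond 4 stroke at J2  (C1: C, integral causality)
bond 5 stroke at J3  (C2 outputs effort q/C2)
bond 2 stroke at J2  (J3: bond 5 brought effort, rest push out)
bond 1 stroke at GY1  (J2: last free bond brings flow in)
bond 0 stroke at GY1  (through GY1, causality inverts; strokes same side of GY1)
bond 6 stroke at J1  (J1 needs exactly one e-in)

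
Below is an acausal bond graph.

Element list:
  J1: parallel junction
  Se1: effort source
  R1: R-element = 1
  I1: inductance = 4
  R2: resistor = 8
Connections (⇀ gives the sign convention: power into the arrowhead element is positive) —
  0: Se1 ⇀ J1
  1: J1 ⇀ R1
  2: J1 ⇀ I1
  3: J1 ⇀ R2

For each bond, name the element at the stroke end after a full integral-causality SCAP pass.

b0 |J1  (Se1 fixes effort; stroke away)
b1 |R1  (J1: bond 0 brought effort, rest push out)
b2 |I1  (J1 effort already set via bond 0)
b3 |R2  (common-e at J1 fixed by 0)

bond 0 stroke→J1
bond 1 stroke→R1
bond 2 stroke→I1
bond 3 stroke→R2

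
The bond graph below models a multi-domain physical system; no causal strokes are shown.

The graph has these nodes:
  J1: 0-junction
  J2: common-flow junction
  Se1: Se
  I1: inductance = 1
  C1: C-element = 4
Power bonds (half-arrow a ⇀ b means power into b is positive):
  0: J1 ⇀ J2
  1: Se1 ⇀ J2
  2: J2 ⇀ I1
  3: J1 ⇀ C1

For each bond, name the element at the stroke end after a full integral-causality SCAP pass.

b1 stroke→J2  (Se1 fixes effort; stroke away)
b2 stroke→I1  (I1 integral (f out))
b0 stroke→J2  (1-jn J2 has f-setter on 2)
b3 stroke→J1  (closing 0-jn rule on J1)

#0 →J2
#1 →J2
#2 →I1
#3 →J1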